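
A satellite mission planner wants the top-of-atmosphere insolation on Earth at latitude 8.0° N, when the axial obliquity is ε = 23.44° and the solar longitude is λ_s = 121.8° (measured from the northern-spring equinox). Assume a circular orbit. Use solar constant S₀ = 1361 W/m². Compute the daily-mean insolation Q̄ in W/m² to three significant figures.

Q̄ ≈ 436 W/m²

Solar declination: sin δ = sin ε · sin λ_s = sin 23.44° × sin 121.8° = 0.33808, so δ = +19.760°.
cos H₀ = −tan(+8.0°) tan(+19.760°) = -0.0505, H₀ = 1.6213 rad.
Bracket: H₀ sin φ sin δ + cos φ cos δ sin H₀ = 1.6213×0.13917×0.33808 + 0.99027×0.94112×0.99872 = 0.076283 + 0.930770 = 1.007053.
Q̄ = (S₀/π) × [bracket] = (1361/π) × 1.007053 = 436.3 W/m².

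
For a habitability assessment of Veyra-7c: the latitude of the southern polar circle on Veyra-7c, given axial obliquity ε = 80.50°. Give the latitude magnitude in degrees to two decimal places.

The polar circle is the lowest latitude that experiences at least one full rotation of continuous darkness at the northern-summer solstice; it lies at |ϕ| = 90° − ε = 90° − 80.50° = 9.50°.

9.50°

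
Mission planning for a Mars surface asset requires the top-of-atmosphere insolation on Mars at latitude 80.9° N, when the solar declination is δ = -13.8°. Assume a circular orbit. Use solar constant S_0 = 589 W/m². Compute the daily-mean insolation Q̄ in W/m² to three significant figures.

Q̄ ≈ 0.00 W/m²

cos h₀ = −tan(+80.9°) tan(-13.800°) = 1.5335 ≥ 1 ⇒ polar night, h₀ = 0 and Q̄ = 0.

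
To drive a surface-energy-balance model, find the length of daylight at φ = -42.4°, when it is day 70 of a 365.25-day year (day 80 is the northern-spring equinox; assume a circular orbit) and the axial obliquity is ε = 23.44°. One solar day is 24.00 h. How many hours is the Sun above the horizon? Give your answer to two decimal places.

Solar longitude: λ_s = 360° × (70 − 80)/365.25 = -9.856°, i.e. -9.856° + 360° = 350.144°.
sin δ = sin 23.44° × sin 350.144° = -0.06809, so δ = -3.904°.
cos H₀ = −tan φ · tan δ = −tan(-42.4°) × tan(-3.904°) = -0.0623, so H₀ = 1.6332 rad = 93.57°.
Daylight = 2H₀/(2π) × 24.00 h = (1.6332/π) × 24.00 = 12.48 h.

12.48 h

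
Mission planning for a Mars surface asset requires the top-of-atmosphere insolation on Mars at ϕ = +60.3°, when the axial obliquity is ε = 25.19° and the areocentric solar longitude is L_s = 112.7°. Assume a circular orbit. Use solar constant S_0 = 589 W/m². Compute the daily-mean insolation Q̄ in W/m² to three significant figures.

sin δ = sin 25.19° × sin 112.7° = 0.39265, so δ = +23.120°.
cos h₀ = −tan(+60.3°) tan(+23.120°) = -0.7485, h₀ = 2.4166 rad.
Bracket: h₀ sin ϕ sin δ + cos ϕ cos δ sin h₀ = 2.4166×0.86863×0.39265 + 0.49546×0.91969×0.66313 = 0.824224 + 0.302168 = 1.126392.
Q̄ = (S_0/π) × [bracket] = (589/π) × 1.126392 = 211.2 W/m².

Q̄ ≈ 211 W/m²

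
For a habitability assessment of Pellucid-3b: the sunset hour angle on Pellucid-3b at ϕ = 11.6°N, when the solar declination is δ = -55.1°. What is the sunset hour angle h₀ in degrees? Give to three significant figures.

cos h₀ = −tan ϕ · tan δ = −tan(+11.6°) × tan(-55.100°) = 0.2942, so h₀ = 1.2721 rad = 72.89°.

h₀ = 72.9°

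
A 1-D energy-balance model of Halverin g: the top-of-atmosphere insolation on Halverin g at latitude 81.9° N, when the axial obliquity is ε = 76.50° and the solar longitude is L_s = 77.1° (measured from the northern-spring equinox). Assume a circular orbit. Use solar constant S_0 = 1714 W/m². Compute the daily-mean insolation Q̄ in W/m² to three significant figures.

Q̄ ≈ 1.61e+03 W/m²

Solar declination: sin δ = sin ε · sin L_s = sin 76.50° × sin 77.1° = 0.94783, so δ = +71.411°.
cos h₀ = −tan(+81.9°) tan(+71.411°) = -20.8914 ≤ −1 ⇒ polar day, h₀ = π.
Bracket: h₀ sin ϕ sin δ + cos ϕ cos δ sin h₀ = 3.1416×0.99002×0.94783 + 0.14090×0.31878×0.00000 = 2.947985 + 0.000000 = 2.947985.
Q̄ = (S_0/π) × [bracket] = (1714/π) × 2.947985 = 1608 W/m².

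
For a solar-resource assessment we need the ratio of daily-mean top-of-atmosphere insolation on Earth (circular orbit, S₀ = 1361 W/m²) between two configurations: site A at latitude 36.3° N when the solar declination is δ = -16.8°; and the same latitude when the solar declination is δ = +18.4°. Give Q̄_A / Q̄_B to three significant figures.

Q̄_A / Q̄_B ≈ 0.483

— Configuration A (φ=+36.3°):
cos H₀ = −tan(+36.3°) tan(-16.800°) = 0.2218, H₀ = 1.3472 rad.
Bracket: H₀ sin φ sin δ + cos φ cos δ sin H₀ = 1.3472×0.59201×-0.28903 + 0.80593×0.95732×0.97510 = -0.230518 + 0.752322 = 0.521804.
Q̄ = (S₀/π) × [bracket] = (1361/π) × 0.521804 = 226.06 W/m².
— Configuration B (φ=+36.3°):
cos H₀ = −tan(+36.3°) tan(+18.400°) = -0.2444, H₀ = 1.8177 rad.
Bracket: H₀ sin φ sin δ + cos φ cos δ sin H₀ = 1.8177×0.59201×0.31565 + 0.80593×0.94888×0.96968 = 0.339670 + 0.741544 = 1.081214.
Q̄ = (S₀/π) × [bracket] = (1361/π) × 1.081214 = 468.40 W/m².
Ratio Q̄_A / Q̄_B = 226.06 / 468.40 = 0.4826.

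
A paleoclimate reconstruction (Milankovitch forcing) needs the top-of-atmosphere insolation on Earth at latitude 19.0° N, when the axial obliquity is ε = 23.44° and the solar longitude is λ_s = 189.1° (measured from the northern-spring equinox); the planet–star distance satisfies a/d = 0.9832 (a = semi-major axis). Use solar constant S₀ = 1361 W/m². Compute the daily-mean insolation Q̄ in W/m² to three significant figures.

Solar declination: sin δ = sin ε · sin λ_s = sin 23.44° × sin 189.1° = -0.06291, so δ = -3.607°.
cos H₀ = −tan(+19.0°) tan(-3.607°) = 0.0217, H₀ = 1.5491 rad.
Bracket: H₀ sin φ sin δ + cos φ cos δ sin H₀ = 1.5491×0.32557×-0.06291 + 0.94552×0.99802×0.99976 = -0.031728 + 0.943421 = 0.911693.
Inverse-square distance factor (a/d)² = 0.9832² = 0.966682.
Q̄ = (S₀/π) × 0.966682 × [bracket] = (1361/π) × 0.966682 × 0.911693 = 381.8 W/m².

Q̄ ≈ 382 W/m²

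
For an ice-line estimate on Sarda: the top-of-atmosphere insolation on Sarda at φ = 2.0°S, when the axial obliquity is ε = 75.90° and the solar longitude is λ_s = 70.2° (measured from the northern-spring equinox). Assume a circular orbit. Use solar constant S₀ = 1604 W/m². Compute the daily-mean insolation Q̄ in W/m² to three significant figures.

Q̄ ≈ 184 W/m²

Solar declination: sin δ = sin ε · sin λ_s = sin 75.90° × sin 70.2° = 0.91253, so δ = +65.858°.
cos H₀ = −tan(-2.0°) tan(+65.858°) = 0.0779, H₀ = 1.4928 rad.
Bracket: H₀ sin φ sin δ + cos φ cos δ sin H₀ = 1.4928×-0.03490×0.91253 + 0.99939×0.40900×0.99696 = -0.047542 + 0.407508 = 0.359966.
Q̄ = (S₀/π) × [bracket] = (1604/π) × 0.359966 = 183.8 W/m².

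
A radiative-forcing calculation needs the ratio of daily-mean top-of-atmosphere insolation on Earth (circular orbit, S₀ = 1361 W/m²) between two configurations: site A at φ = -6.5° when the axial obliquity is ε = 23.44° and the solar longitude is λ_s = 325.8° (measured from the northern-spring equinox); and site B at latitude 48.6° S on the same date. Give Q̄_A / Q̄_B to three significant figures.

Q̄_A / Q̄_B ≈ 1.08

— Configuration A (φ=-6.5°):
Solar declination: sin δ = sin ε · sin λ_s = sin 23.44° × sin 325.8° = -0.22359, so δ = -12.920°.
cos H₀ = −tan(-6.5°) tan(-12.920°) = -0.0261, H₀ = 1.5969 rad.
Bracket: H₀ sin φ sin δ + cos φ cos δ sin H₀ = 1.5969×-0.11320×-0.22359 + 0.99357×0.97468×0.99966 = 0.040418 + 0.968084 = 1.008502.
Q̄ = (S₀/π) × [bracket] = (1361/π) × 1.008502 = 436.90 W/m².
— Configuration B (φ=-48.6°):
cos H₀ = −tan(-48.6°) tan(-12.920°) = -0.2602, H₀ = 1.8340 rad.
Bracket: H₀ sin φ sin δ + cos φ cos δ sin H₀ = 1.8340×-0.75011×-0.22359 + 0.66131×0.97468×0.96555 = 0.307593 + 0.622360 = 0.929953.
Q̄ = (S₀/π) × [bracket] = (1361/π) × 0.929953 = 402.87 W/m².
Ratio Q̄_A / Q̄_B = 436.90 / 402.87 = 1.084.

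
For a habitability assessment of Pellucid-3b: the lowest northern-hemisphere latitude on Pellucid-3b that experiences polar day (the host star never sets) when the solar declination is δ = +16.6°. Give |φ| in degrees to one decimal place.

Polar day requires cos H₀ = −tan φ tan δ ≤ −1, i.e. tan φ tan δ ≥ 1.
The boundary is |tan φ| · |tan δ| = 1, so |φ| = 90° − |δ| = 90° − 16.6° = 73.4° in the northern hemisphere.

|φ| = 73.4°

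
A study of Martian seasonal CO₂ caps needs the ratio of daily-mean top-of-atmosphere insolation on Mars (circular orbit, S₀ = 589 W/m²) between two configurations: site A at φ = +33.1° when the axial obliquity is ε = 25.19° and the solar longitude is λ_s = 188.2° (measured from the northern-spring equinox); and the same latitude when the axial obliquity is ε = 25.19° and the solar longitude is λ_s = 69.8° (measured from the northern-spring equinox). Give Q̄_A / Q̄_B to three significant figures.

Q̄_A / Q̄_B ≈ 0.687

— Configuration A (φ=+33.1°):
Solar declination: sin δ = sin ε · sin λ_s = sin 25.19° × sin 188.2° = -0.06071, so δ = -3.480°.
cos H₀ = −tan(+33.1°) tan(-3.480°) = 0.0396, H₀ = 1.5311 rad.
Bracket: H₀ sin φ sin δ + cos φ cos δ sin H₀ = 1.5311×0.54610×-0.06071 + 0.83772×0.99816×0.99921 = -0.050762 + 0.835518 = 0.784756.
Q̄ = (S₀/π) × [bracket] = (589/π) × 0.784756 = 147.13 W/m².
— Configuration B (φ=+33.1°):
Solar declination: sin δ = sin ε · sin λ_s = sin 25.19° × sin 69.8° = 0.39944, so δ = +23.543°.
cos H₀ = −tan(+33.1°) tan(+23.543°) = -0.2840, H₀ = 1.8588 rad.
Bracket: H₀ sin φ sin δ + cos φ cos δ sin H₀ = 1.8588×0.54610×0.39944 + 0.83772×0.91676×0.95881 = 0.405468 + 0.736355 = 1.141823.
Q̄ = (S₀/π) × [bracket] = (589/π) × 1.141823 = 214.07 W/m².
Ratio Q̄_A / Q̄_B = 147.13 / 214.07 = 0.6873.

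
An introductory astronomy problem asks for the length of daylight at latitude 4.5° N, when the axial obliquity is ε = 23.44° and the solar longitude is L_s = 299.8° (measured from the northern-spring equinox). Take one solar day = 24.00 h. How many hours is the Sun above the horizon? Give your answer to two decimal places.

Solar declination: sin δ = sin ε · sin L_s = sin 23.44° × sin 299.8° = -0.34519, so δ = -20.193°.
cos h₀ = −tan ϕ · tan δ = −tan(+4.5°) × tan(-20.193°) = 0.0289, so h₀ = 1.5418 rad = 88.34°.
Daylight = 2h₀/(2π) × 24.00 h = (1.5418/π) × 24.00 = 11.78 h.

11.78 h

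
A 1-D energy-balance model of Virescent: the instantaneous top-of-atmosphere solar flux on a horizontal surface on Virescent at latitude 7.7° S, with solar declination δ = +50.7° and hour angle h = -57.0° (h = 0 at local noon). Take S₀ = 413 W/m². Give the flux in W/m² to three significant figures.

98.4 W/m²

cos θ_z = sin φ sin δ + cos φ cos δ cos h = -0.103684 + 0.341853 = 0.238169.
Flux = S₀ · cos θ_z = 413 × 0.238169 = 98.36 W/m².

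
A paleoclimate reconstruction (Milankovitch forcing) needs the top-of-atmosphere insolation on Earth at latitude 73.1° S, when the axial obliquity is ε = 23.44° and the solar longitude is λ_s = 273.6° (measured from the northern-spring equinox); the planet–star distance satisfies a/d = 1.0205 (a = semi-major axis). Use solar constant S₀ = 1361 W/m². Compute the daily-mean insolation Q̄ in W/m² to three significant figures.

Solar declination: sin δ = sin ε · sin λ_s = sin 23.44° × sin 273.6° = -0.39700, so δ = -23.391°.
cos H₀ = −tan(-73.1°) tan(-23.391°) = -1.4237 ≤ −1 ⇒ polar day, H₀ = π.
Bracket: H₀ sin φ sin δ + cos φ cos δ sin H₀ = 3.1416×-0.95681×-0.39700 + 0.29070×0.91782×0.00000 = 1.193348 + 0.000000 = 1.193348.
Inverse-square distance factor (a/d)² = 1.0205² = 1.041420.
Q̄ = (S₀/π) × 1.041420 × [bracket] = (1361/π) × 1.041420 × 1.193348 = 538.4 W/m².

Q̄ ≈ 538 W/m²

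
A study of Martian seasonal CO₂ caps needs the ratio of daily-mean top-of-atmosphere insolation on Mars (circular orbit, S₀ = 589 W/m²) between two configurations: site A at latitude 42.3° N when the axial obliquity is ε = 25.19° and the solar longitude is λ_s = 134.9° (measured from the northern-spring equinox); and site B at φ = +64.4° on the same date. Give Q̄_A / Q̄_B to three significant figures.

Q̄_A / Q̄_B ≈ 1.13

— Configuration A (φ=+42.3°):
Solar declination: sin δ = sin ε · sin λ_s = sin 25.19° × sin 134.9° = 0.30148, so δ = +17.547°.
cos H₀ = −tan(+42.3°) tan(+17.547°) = -0.2877, H₀ = 1.8626 rad.
Bracket: H₀ sin φ sin δ + cos φ cos δ sin H₀ = 1.8626×0.67301×0.30148 + 0.73963×0.95347×0.95772 = 0.377920 + 0.675399 = 1.053319.
Q̄ = (S₀/π) × [bracket] = (589/π) × 1.053319 = 197.48 W/m².
— Configuration B (φ=+64.4°):
cos H₀ = −tan(+64.4°) tan(+17.547°) = -0.6600, H₀ = 2.2916 rad.
Bracket: H₀ sin φ sin δ + cos φ cos δ sin H₀ = 2.2916×0.90183×0.30148 + 0.43209×0.95347×0.75131 = 0.623049 + 0.309528 = 0.932577.
Q̄ = (S₀/π) × [bracket] = (589/π) × 0.932577 = 174.84 W/m².
Ratio Q̄_A / Q̄_B = 197.48 / 174.84 = 1.129.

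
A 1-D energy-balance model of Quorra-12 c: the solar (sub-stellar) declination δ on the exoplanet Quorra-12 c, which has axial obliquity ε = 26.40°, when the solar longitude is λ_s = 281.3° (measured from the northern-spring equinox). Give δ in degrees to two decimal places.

sin δ = sin ε · sin λ_s = sin 26.40° × sin 281.3° = -0.436016.
δ = arcsin(-0.436016) = -25.85°.

δ = -25.85°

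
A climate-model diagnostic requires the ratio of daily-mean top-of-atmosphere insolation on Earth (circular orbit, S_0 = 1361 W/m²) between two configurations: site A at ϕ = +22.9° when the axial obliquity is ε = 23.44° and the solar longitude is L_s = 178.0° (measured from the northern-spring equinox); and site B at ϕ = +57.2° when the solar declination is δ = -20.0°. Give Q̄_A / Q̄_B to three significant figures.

— Configuration A (ϕ=+22.9°):
Solar declination: sin δ = sin ε · sin L_s = sin 23.44° × sin 178.0° = 0.01388, so δ = +0.795°.
cos h₀ = −tan(+22.9°) tan(+0.795°) = -0.0059, h₀ = 1.5767 rad.
Bracket: h₀ sin ϕ sin δ + cos ϕ cos δ sin h₀ = 1.5767×0.38912×0.01388 + 0.92119×0.99990×0.99998 = 0.008516 + 0.921079 = 0.929595.
Q̄ = (S_0/π) × [bracket] = (1361/π) × 0.929595 = 402.72 W/m².
— Configuration B (ϕ=+57.2°):
cos h₀ = −tan(+57.2°) tan(-20.000°) = 0.5648, h₀ = 0.9706 rad.
Bracket: h₀ sin ϕ sin δ + cos ϕ cos δ sin h₀ = 0.9706×0.84057×-0.34202 + 0.54171×0.93969×0.82525 = -0.279039 + 0.420085 = 0.141046.
Q̄ = (S_0/π) × [bracket] = (1361/π) × 0.141046 = 61.104 W/m².
Ratio Q̄_A / Q̄_B = 402.72 / 61.104 = 6.591.

Q̄_A / Q̄_B ≈ 6.59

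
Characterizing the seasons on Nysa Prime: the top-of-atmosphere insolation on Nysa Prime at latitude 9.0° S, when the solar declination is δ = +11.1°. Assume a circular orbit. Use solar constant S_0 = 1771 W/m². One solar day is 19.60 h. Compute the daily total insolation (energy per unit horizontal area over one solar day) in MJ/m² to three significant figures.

36.7 MJ/m²

cos h₀ = −tan(-9.0°) tan(+11.100°) = 0.0311, h₀ = 1.5397 rad.
Bracket: h₀ sin ϕ sin δ + cos ϕ cos δ sin h₀ = 1.5397×-0.15643×0.19252 + 0.98769×0.98129×0.99952 = -0.046369 + 0.968745 = 0.922376.
Q̄ = (S_0/π) × [bracket] = (1771/π) × 0.922376 = 519.97 W/m².
Daily total = Q̄ × 19.60 h × 3600 s/h = 519.97 × 19.60 × 3600 / 10⁶ = 36.69 MJ/m².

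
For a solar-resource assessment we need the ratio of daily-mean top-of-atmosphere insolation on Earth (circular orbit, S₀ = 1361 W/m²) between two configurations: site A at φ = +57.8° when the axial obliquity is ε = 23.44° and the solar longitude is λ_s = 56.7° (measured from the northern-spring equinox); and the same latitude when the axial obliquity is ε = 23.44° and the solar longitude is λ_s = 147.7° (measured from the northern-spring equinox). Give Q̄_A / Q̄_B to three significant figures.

Q̄_A / Q̄_B ≈ 1.23

— Configuration A (φ=+57.8°):
Solar declination: sin δ = sin ε · sin λ_s = sin 23.44° × sin 56.7° = 0.33247, so δ = +19.419°.
cos H₀ = −tan(+57.8°) tan(+19.419°) = -0.5598, H₀ = 2.1649 rad.
Bracket: H₀ sin φ sin δ + cos φ cos δ sin H₀ = 2.1649×0.84619×0.33247 + 0.53288×0.94311×0.82862 = 0.609057 + 0.416435 = 1.025492.
Q̄ = (S₀/π) × [bracket] = (1361/π) × 1.025492 = 444.26 W/m².
— Configuration B (φ=+57.8°):
Solar declination: sin δ = sin ε · sin λ_s = sin 23.44° × sin 147.7° = 0.21256, so δ = +12.272°.
cos H₀ = −tan(+57.8°) tan(+12.272°) = -0.3454, H₀ = 1.9235 rad.
Bracket: H₀ sin φ sin δ + cos φ cos δ sin H₀ = 1.9235×0.84619×0.21256 + 0.53288×0.97715×0.93844 = 0.345973 + 0.488649 = 0.834622.
Q̄ = (S₀/π) × [bracket] = (1361/π) × 0.834622 = 361.57 W/m².
Ratio Q̄_A / Q̄_B = 444.26 / 361.57 = 1.229.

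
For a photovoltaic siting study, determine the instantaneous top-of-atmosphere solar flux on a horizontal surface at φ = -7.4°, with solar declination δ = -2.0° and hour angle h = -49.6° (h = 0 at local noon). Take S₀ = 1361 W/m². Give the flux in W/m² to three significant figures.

cos θ_z = sin φ sin δ + cos φ cos δ cos h = 0.004495 + 0.642330 = 0.646825.
Flux = S₀ · cos θ_z = 1361 × 0.646825 = 880.3 W/m².

880 W/m²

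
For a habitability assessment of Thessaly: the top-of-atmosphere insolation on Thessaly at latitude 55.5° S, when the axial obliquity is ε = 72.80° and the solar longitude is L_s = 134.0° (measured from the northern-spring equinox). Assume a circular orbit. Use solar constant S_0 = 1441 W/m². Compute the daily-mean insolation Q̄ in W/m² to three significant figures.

Solar declination: sin δ = sin ε · sin L_s = sin 72.80° × sin 134.0° = 0.68717, so δ = +43.406°.
cos h₀ = −tan(-55.5°) tan(+43.406°) = 1.3762 ≥ 1 ⇒ polar night, h₀ = 0 and Q̄ = 0.

Q̄ ≈ 0.00 W/m²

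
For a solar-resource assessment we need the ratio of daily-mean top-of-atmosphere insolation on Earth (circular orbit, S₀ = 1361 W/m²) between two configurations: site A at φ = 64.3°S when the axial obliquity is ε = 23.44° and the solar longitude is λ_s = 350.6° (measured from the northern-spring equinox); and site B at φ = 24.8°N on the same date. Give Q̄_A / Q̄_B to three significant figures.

— Configuration A (φ=-64.3°):
Solar declination: sin δ = sin ε · sin λ_s = sin 23.44° × sin 350.6° = -0.06497, so δ = -3.725°.
cos H₀ = −tan(-64.3°) tan(-3.725°) = -0.1353, H₀ = 1.7065 rad.
Bracket: H₀ sin φ sin δ + cos φ cos δ sin H₀ = 1.7065×-0.90108×-0.06497 + 0.43366×0.99789×0.99081 = 0.099904 + 0.428768 = 0.528672.
Q̄ = (S₀/π) × [bracket] = (1361/π) × 0.528672 = 229.03 W/m².
— Configuration B (φ=+24.8°):
cos H₀ = −tan(+24.8°) tan(-3.725°) = 0.0301, H₀ = 1.5407 rad.
Bracket: H₀ sin φ sin δ + cos φ cos δ sin H₀ = 1.5407×0.41945×-0.06497 + 0.90778×0.99789×0.99955 = -0.041987 + 0.905457 = 0.863470.
Q̄ = (S₀/π) × [bracket] = (1361/π) × 0.863470 = 374.07 W/m².
Ratio Q̄_A / Q̄_B = 229.03 / 374.07 = 0.6123.

Q̄_A / Q̄_B ≈ 0.612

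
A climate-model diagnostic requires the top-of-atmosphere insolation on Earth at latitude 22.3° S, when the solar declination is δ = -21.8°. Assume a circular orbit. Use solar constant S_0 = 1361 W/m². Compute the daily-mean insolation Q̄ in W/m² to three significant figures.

Q̄ ≈ 473 W/m²

cos h₀ = −tan(-22.3°) tan(-21.800°) = -0.1640, h₀ = 1.7356 rad.
Bracket: h₀ sin ϕ sin δ + cos ϕ cos δ sin h₀ = 1.7356×-0.37946×-0.37137 + 0.92521×0.92849×0.98645 = 0.244581 + 0.847408 = 1.091989.
Q̄ = (S_0/π) × [bracket] = (1361/π) × 1.091989 = 473.1 W/m².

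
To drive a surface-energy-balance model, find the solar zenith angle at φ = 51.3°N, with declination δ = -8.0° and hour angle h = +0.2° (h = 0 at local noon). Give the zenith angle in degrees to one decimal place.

cos θ_z = sin φ sin δ + cos φ cos δ cos h = -0.108615 + 0.619154 = 0.510539.
θ_z = arccos(0.510539) = 59.3°.

θ_z = 59.3°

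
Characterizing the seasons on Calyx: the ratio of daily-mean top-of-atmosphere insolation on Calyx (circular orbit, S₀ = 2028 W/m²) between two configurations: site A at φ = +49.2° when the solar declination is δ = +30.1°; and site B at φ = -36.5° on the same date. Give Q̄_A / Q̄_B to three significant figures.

— Configuration A (φ=+49.2°):
cos H₀ = −tan(+49.2°) tan(+30.100°) = -0.6716, H₀ = 2.3071 rad.
Bracket: H₀ sin φ sin δ + cos φ cos δ sin H₀ = 2.3071×0.75700×0.50151 + 0.65342×0.86515×0.74095 = 0.875875 + 0.418864 = 1.294739.
Q̄ = (S₀/π) × [bracket] = (2028/π) × 1.294739 = 835.80 W/m².
— Configuration B (φ=-36.5°):
cos H₀ = −tan(-36.5°) tan(+30.100°) = 0.4289, H₀ = 1.1275 rad.
Bracket: H₀ sin φ sin δ + cos φ cos δ sin H₀ = 1.1275×-0.59482×0.50151 + 0.80386×0.86515×0.90333 = -0.336342 + 0.628229 = 0.291887.
Q̄ = (S₀/π) × [bracket] = (2028/π) × 0.291887 = 188.42 W/m².
Ratio Q̄_A / Q̄_B = 835.80 / 188.42 = 4.436.

Q̄_A / Q̄_B ≈ 4.44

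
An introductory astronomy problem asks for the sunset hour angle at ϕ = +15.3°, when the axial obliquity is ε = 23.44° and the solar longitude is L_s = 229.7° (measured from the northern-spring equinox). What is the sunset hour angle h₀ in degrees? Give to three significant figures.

Solar declination: sin δ = sin ε · sin L_s = sin 23.44° × sin 229.7° = -0.30338, so δ = -17.661°.
cos h₀ = −tan ϕ · tan δ = −tan(+15.3°) × tan(-17.661°) = 0.0871, so h₀ = 1.4836 rad = 85.00°.

h₀ = 85.0°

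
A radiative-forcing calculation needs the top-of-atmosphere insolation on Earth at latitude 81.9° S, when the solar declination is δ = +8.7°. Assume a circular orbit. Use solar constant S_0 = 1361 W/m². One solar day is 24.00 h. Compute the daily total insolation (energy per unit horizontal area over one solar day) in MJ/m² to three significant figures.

0.00 MJ/m²

cos h₀ = −tan(-81.9°) tan(+8.700°) = 1.0752 ≥ 1 ⇒ polar night, h₀ = 0 and Q̄ = 0.
Daily total = Q̄ × 24.00 h × 3600 s/h = 0.00 MJ/m².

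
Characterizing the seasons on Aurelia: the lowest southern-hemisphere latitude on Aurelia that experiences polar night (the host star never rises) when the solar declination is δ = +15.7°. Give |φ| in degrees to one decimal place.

|φ| = 74.3°

Polar night requires cos H₀ = −tan φ tan δ ≥ 1, i.e. tan φ tan δ ≤ −1.
The boundary is |tan φ| · |tan δ| = 1, so |φ| = 90° − |δ| = 90° − 15.7° = 74.3° in the southern hemisphere.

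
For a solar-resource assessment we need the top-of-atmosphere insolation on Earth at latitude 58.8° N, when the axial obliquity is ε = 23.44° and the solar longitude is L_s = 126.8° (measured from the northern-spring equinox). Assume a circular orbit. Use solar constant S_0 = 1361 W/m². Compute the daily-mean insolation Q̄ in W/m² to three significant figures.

Q̄ ≈ 432 W/m²

Solar declination: sin δ = sin ε · sin L_s = sin 23.44° × sin 126.8° = 0.31852, so δ = +18.574°.
cos h₀ = −tan(+58.8°) tan(+18.574°) = -0.5548, h₀ = 2.1590 rad.
Bracket: h₀ sin ϕ sin δ + cos ϕ cos δ sin h₀ = 2.1590×0.85536×0.31852 + 0.51803×0.94792×0.83196 = 0.588218 + 0.408535 = 0.996753.
Q̄ = (S_0/π) × [bracket] = (1361/π) × 0.996753 = 431.8 W/m².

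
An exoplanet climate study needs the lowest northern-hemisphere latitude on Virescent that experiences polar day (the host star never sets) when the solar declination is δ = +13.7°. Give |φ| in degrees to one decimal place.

Polar day requires cos H₀ = −tan φ tan δ ≤ −1, i.e. tan φ tan δ ≥ 1.
The boundary is |tan φ| · |tan δ| = 1, so |φ| = 90° − |δ| = 90° − 13.7° = 76.3° in the northern hemisphere.

|φ| = 76.3°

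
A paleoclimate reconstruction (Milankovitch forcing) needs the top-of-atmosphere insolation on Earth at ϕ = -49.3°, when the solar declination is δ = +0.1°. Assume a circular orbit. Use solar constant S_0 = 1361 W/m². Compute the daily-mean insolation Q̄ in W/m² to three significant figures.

Q̄ ≈ 282 W/m²

cos h₀ = −tan(-49.3°) tan(+0.100°) = 0.0020, h₀ = 1.5688 rad.
Bracket: h₀ sin ϕ sin δ + cos ϕ cos δ sin h₀ = 1.5688×-0.75813×0.00175 + 0.65210×1.00000×1.00000 = -0.002081 + 0.652100 = 0.650019.
Q̄ = (S_0/π) × [bracket] = (1361/π) × 0.650019 = 281.6 W/m².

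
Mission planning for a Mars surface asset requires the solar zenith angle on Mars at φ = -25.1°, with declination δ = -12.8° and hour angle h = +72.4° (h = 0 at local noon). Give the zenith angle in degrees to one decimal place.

θ_z = 68.8°

cos θ_z = sin φ sin δ + cos φ cos δ cos h = 0.093981 + 0.267012 = 0.360993.
θ_z = arccos(0.360993) = 68.8°.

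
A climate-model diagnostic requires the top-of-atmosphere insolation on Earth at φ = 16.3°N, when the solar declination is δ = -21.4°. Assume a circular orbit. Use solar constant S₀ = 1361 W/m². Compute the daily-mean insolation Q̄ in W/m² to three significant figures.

Q̄ ≈ 320 W/m²

cos H₀ = −tan(+16.3°) tan(-21.400°) = 0.1146, H₀ = 1.4559 rad.
Bracket: H₀ sin φ sin δ + cos φ cos δ sin H₀ = 1.4559×0.28067×-0.36488 + 0.95981×0.93106×0.99341 = -0.149100 + 0.887752 = 0.738652.
Q̄ = (S₀/π) × [bracket] = (1361/π) × 0.738652 = 320.0 W/m².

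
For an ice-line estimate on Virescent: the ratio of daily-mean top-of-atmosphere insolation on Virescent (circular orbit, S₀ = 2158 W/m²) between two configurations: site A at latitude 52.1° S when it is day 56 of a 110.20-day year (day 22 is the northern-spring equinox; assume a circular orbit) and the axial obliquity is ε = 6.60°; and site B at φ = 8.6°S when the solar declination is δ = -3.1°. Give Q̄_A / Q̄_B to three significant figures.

Q̄_A / Q̄_B ≈ 0.484

— Configuration A (φ=-52.1°):
Solar longitude: λ_s = 360° × (56 − 22)/110.20 = 111.071°.
sin δ = sin 6.60° × sin 111.071° = 0.10725, so δ = +6.157°.
cos H₀ = −tan(-52.1°) tan(+6.157°) = 0.1386, H₀ = 1.4318 rad.
Bracket: H₀ sin φ sin δ + cos φ cos δ sin H₀ = 1.4318×-0.78908×0.10725 + 0.61429×0.99423×0.99035 = -0.121172 + 0.604852 = 0.483680.
Q̄ = (S₀/π) × [bracket] = (2158/π) × 0.483680 = 332.25 W/m².
— Configuration B (φ=-8.6°):
cos H₀ = −tan(-8.6°) tan(-3.100°) = -0.0082, H₀ = 1.5790 rad.
Bracket: H₀ sin φ sin δ + cos φ cos δ sin H₀ = 1.5790×-0.14954×-0.05408 + 0.98876×0.99854×0.99997 = 0.012770 + 0.987287 = 1.000057.
Q̄ = (S₀/π) × [bracket] = (2158/π) × 1.000057 = 686.95 W/m².
Ratio Q̄_A / Q̄_B = 332.25 / 686.95 = 0.4837.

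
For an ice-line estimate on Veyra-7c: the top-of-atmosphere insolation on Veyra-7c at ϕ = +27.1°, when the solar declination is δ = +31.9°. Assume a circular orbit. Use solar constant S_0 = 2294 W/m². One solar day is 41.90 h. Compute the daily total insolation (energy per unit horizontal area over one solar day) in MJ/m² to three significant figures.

cos h₀ = −tan(+27.1°) tan(+31.900°) = -0.3185, h₀ = 1.8950 rad.
Bracket: h₀ sin ϕ sin δ + cos ϕ cos δ sin h₀ = 1.8950×0.45554×0.52844 + 0.89021×0.84897×0.94792 = 0.456175 + 0.716402 = 1.172577.
Q̄ = (S_0/π) × [bracket] = (2294/π) × 1.172577 = 856.22 W/m².
Daily total = Q̄ × 41.90 h × 3600 s/h = 856.22 × 41.90 × 3600 / 10⁶ = 129.2 MJ/m².

129 MJ/m²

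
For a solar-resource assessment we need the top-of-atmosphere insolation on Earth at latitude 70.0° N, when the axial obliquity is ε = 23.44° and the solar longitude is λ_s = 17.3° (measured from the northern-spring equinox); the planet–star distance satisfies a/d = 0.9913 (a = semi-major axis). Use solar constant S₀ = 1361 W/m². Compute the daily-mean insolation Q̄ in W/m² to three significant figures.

Solar declination: sin δ = sin ε · sin λ_s = sin 23.44° × sin 17.3° = 0.11829, so δ = +6.794°.
cos H₀ = −tan(+70.0°) tan(+6.794°) = -0.3273, H₀ = 1.9042 rad.
Bracket: H₀ sin φ sin δ + cos φ cos δ sin H₀ = 1.9042×0.93969×0.11829 + 0.34202×0.99298×0.94492 = 0.211663 + 0.320913 = 0.532576.
Inverse-square distance factor (a/d)² = 0.9913² = 0.982676.
Q̄ = (S₀/π) × 0.982676 × [bracket] = (1361/π) × 0.982676 × 0.532576 = 226.7 W/m².

Q̄ ≈ 227 W/m²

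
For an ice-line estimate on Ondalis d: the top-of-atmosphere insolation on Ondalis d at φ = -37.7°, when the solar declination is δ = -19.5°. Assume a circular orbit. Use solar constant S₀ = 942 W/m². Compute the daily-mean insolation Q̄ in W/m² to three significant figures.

Q̄ ≈ 328 W/m²

cos H₀ = −tan(-37.7°) tan(-19.500°) = -0.2737, H₀ = 1.8480 rad.
Bracket: H₀ sin φ sin δ + cos φ cos δ sin H₀ = 1.8480×-0.61153×-0.33381 + 0.79122×0.94264×0.96182 = 0.377241 + 0.717360 = 1.094601.
Q̄ = (S₀/π) × [bracket] = (942/π) × 1.094601 = 328.2 W/m².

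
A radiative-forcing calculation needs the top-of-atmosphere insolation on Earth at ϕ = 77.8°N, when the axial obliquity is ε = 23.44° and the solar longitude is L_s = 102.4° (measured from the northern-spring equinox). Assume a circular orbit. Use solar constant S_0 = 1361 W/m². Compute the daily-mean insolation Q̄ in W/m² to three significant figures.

Solar declination: sin δ = sin ε · sin L_s = sin 23.44° × sin 102.4° = 0.38851, so δ = +22.862°.
cos h₀ = −tan(+77.8°) tan(+22.862°) = -1.9501 ≤ −1 ⇒ polar day, h₀ = π.
Bracket: h₀ sin ϕ sin δ + cos ϕ cos δ sin h₀ = 3.1416×0.97742×0.38851 + 0.21132×0.92144×0.00000 = 1.192983 + 0.000000 = 1.192983.
Q̄ = (S_0/π) × [bracket] = (1361/π) × 1.192983 = 516.8 W/m².

Q̄ ≈ 517 W/m²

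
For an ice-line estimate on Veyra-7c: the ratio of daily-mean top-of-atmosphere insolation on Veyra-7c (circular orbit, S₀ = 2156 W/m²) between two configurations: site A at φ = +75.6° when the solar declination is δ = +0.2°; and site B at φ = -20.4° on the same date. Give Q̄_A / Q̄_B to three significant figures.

— Configuration A (φ=+75.6°):
cos H₀ = −tan(+75.6°) tan(+0.200°) = -0.0136, H₀ = 1.5844 rad.
Bracket: H₀ sin φ sin δ + cos φ cos δ sin H₀ = 1.5844×0.96858×0.00349 + 0.24869×0.99999×0.99991 = 0.005356 + 0.248665 = 0.254021.
Q̄ = (S₀/π) × [bracket] = (2156/π) × 0.254021 = 174.33 W/m².
— Configuration B (φ=-20.4°):
cos H₀ = −tan(-20.4°) tan(+0.200°) = 0.0013, H₀ = 1.5695 rad.
Bracket: H₀ sin φ sin δ + cos φ cos δ sin H₀ = 1.5695×-0.34857×0.00349 + 0.93728×0.99999×1.00000 = -0.001909 + 0.937271 = 0.935362.
Q̄ = (S₀/π) × [bracket] = (2156/π) × 0.935362 = 641.92 W/m².
Ratio Q̄_A / Q̄_B = 174.33 / 641.92 = 0.2716.

Q̄_A / Q̄_B ≈ 0.272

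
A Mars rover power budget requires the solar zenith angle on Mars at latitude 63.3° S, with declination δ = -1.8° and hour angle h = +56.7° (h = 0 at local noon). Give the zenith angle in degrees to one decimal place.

θ_z = 74.1°

cos θ_z = sin ϕ sin δ + cos ϕ cos δ cos h = 0.028061 + 0.246565 = 0.274626.
θ_z = arccos(0.274626) = 74.1°.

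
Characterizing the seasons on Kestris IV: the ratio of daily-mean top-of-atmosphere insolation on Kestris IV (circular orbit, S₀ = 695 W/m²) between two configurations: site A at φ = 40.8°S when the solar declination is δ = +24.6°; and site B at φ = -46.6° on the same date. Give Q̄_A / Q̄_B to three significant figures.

— Configuration A (φ=-40.8°):
cos H₀ = −tan(-40.8°) tan(+24.600°) = 0.3952, H₀ = 1.1645 rad.
Bracket: H₀ sin φ sin δ + cos φ cos δ sin H₀ = 1.1645×-0.65342×0.41628 + 0.75700×0.90924×0.91860 = -0.316751 + 0.632267 = 0.315516.
Q̄ = (S₀/π) × [bracket] = (695/π) × 0.315516 = 69.800 W/m².
— Configuration B (φ=-46.6°):
cos H₀ = −tan(-46.6°) tan(+24.600°) = 0.4841, H₀ = 1.0654 rad.
Bracket: H₀ sin φ sin δ + cos φ cos δ sin H₀ = 1.0654×-0.72657×0.41628 + 0.68709×0.90924×0.87499 = -0.322237 + 0.546632 = 0.224395.
Q̄ = (S₀/π) × [bracket] = (695/π) × 0.224395 = 49.642 W/m².
Ratio Q̄_A / Q̄_B = 69.800 / 49.642 = 1.406.

Q̄_A / Q̄_B ≈ 1.41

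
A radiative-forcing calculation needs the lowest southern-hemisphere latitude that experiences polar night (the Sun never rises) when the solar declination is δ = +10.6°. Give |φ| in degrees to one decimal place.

|φ| = 79.4°

Polar night requires cos H₀ = −tan φ tan δ ≥ 1, i.e. tan φ tan δ ≤ −1.
The boundary is |tan φ| · |tan δ| = 1, so |φ| = 90° − |δ| = 90° − 10.6° = 79.4° in the southern hemisphere.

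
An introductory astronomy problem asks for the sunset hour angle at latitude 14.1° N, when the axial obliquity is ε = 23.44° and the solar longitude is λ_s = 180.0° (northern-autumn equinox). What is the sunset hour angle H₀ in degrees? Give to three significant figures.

Solar declination: sin δ = sin ε · sin λ_s = sin 23.44° × sin 180.0° = 0.00000, so δ = +0.000°.
cos H₀ = −tan φ · tan δ = −tan(+14.1°) × tan(+0.000°) = -0.0000, so H₀ = 1.5708 rad = 90.00°.

H₀ = 90.0°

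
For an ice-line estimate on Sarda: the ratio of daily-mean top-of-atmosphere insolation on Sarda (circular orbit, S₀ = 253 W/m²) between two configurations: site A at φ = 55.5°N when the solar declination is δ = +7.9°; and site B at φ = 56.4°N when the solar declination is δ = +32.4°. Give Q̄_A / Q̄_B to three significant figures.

Q̄_A / Q̄_B ≈ 0.534

— Configuration A (φ=+55.5°):
cos H₀ = −tan(+55.5°) tan(+7.900°) = -0.2019, H₀ = 1.7741 rad.
Bracket: H₀ sin φ sin δ + cos φ cos δ sin H₀ = 1.7741×0.82413×0.13744 + 0.56641×0.99051×0.97941 = 0.200950 + 0.549483 = 0.750433.
Q̄ = (S₀/π) × [bracket] = (253/π) × 0.750433 = 60.434 W/m².
— Configuration B (φ=+56.4°):
cos H₀ = −tan(+56.4°) tan(+32.400°) = -0.9552, H₀ = 2.8411 rad.
Bracket: H₀ sin φ sin δ + cos φ cos δ sin H₀ = 2.8411×0.83292×0.53583 + 0.55339×0.84433×0.29603 = 1.267993 + 0.138318 = 1.406311.
Q̄ = (S₀/π) × [bracket] = (253/π) × 1.406311 = 113.25 W/m².
Ratio Q̄_A / Q̄_B = 60.434 / 113.25 = 0.5336.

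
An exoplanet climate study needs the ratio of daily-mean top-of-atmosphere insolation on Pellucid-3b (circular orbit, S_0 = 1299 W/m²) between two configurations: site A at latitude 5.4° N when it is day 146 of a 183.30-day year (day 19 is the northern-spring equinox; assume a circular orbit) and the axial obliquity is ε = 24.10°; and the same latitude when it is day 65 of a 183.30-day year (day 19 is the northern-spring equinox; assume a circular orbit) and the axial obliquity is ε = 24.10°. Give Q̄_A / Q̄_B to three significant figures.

Q̄_A / Q̄_B ≈ 0.891

— Configuration A (ϕ=+5.4°):
Solar longitude: L_s = 360° × (146 − 19)/183.30 = 249.427°.
sin δ = sin 24.10° × sin 249.427° = -0.38229, so δ = -22.476°.
cos h₀ = −tan(+5.4°) tan(-22.476°) = 0.0391, h₀ = 1.5317 rad.
Bracket: h₀ sin ϕ sin δ + cos ϕ cos δ sin h₀ = 1.5317×0.09411×-0.38229 + 0.99556×0.92404×0.99924 = -0.055106 + 0.919238 = 0.864132.
Q̄ = (S_0/π) × [bracket] = (1299/π) × 0.864132 = 357.31 W/m².
— Configuration B (ϕ=+5.4°):
Solar longitude: L_s = 360° × (65 − 19)/183.30 = 90.344°.
sin δ = sin 24.10° × sin 90.344° = 0.40832, so δ = +24.100°.
cos h₀ = −tan(+5.4°) tan(+24.100°) = -0.0423, h₀ = 1.6131 rad.
Bracket: h₀ sin ϕ sin δ + cos ϕ cos δ sin h₀ = 1.6131×0.09411×0.40832 + 0.99556×0.91284×0.99911 = 0.061987 + 0.907978 = 0.969965.
Q̄ = (S_0/π) × [bracket] = (1299/π) × 0.969965 = 401.07 W/m².
Ratio Q̄_A / Q̄_B = 357.31 / 401.07 = 0.8909.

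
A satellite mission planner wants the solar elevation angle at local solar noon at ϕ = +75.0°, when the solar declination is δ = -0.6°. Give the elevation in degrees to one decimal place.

14.4°

At local noon the hour angle is zero, so the zenith angle equals |ϕ − δ| = |+75.0° − (-0.600°)| = 75.600°.
Elevation = 90° − 75.600° = 14.4°.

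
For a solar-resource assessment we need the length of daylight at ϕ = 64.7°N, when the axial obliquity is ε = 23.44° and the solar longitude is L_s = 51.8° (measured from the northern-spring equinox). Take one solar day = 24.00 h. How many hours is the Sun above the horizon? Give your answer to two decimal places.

17.88 h

Solar declination: sin δ = sin ε · sin L_s = sin 23.44° × sin 51.8° = 0.31260, so δ = +18.216°.
cos h₀ = −tan ϕ · tan δ = −tan(+64.7°) × tan(+18.216°) = -0.6962, so h₀ = 2.3409 rad = 134.12°.
Daylight = 2h₀/(2π) × 24.00 h = (2.3409/π) × 24.00 = 17.88 h.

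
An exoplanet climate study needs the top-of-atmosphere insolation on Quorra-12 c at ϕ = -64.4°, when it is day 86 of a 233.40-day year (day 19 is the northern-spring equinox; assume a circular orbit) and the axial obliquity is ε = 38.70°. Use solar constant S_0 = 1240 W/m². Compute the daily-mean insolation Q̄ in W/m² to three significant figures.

Q̄ ≈ 0.00 W/m²

Solar longitude: L_s = 360° × (86 − 19)/233.40 = 103.342°.
sin δ = sin 38.70° × sin 103.342° = 0.60837, so δ = +37.472°.
cos h₀ = −tan(-64.4°) tan(+37.472°) = 1.5999 ≥ 1 ⇒ polar night, h₀ = 0 and Q̄ = 0.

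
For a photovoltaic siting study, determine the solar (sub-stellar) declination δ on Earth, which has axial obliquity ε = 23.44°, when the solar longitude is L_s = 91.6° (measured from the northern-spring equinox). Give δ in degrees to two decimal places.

sin δ = sin ε · sin L_s = sin 23.44° × sin 91.6° = 0.397633.
δ = arcsin(0.397633) = +23.43°.

δ = +23.43°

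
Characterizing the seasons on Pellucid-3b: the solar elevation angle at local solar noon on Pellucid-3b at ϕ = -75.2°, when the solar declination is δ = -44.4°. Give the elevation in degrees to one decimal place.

59.2°

At local noon the hour angle is zero, so the zenith angle equals |ϕ − δ| = |-75.2° − (-44.400°)| = 30.800°.
Elevation = 90° − 30.800° = 59.2°.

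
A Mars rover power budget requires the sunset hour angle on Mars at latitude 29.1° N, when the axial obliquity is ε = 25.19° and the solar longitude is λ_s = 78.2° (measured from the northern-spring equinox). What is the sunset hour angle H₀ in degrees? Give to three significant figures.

H₀ = 105°

Solar declination: sin δ = sin ε · sin λ_s = sin 25.19° × sin 78.2° = 0.41663, so δ = +24.622°.
cos H₀ = −tan φ · tan δ = −tan(+29.1°) × tan(+24.622°) = -0.2551, so H₀ = 1.8287 rad = 104.78°.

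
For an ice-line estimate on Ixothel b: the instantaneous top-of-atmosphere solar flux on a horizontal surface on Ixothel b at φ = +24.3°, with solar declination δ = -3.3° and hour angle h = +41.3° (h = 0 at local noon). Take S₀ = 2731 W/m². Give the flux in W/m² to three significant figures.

cos θ_z = sin φ sin δ + cos φ cos δ cos h = -0.023688 + 0.683569 = 0.659881.
Flux = S₀ · cos θ_z = 2731 × 0.659881 = 1802 W/m².

1.80e+03 W/m²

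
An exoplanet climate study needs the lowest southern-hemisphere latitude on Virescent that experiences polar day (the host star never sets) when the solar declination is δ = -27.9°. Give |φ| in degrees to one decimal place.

Polar day requires cos H₀ = −tan φ tan δ ≤ −1, i.e. tan φ tan δ ≥ 1.
The boundary is |tan φ| · |tan δ| = 1, so |φ| = 90° − |δ| = 90° − 27.9° = 62.1° in the southern hemisphere.

|φ| = 62.1°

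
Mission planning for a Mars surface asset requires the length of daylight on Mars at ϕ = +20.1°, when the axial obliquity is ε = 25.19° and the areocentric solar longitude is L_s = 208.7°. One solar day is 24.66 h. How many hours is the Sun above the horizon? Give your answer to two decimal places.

sin δ = sin 25.19° × sin 208.7° = -0.20439, so δ = -11.794°.
cos h₀ = −tan ϕ · tan δ = −tan(+20.1°) × tan(-11.794°) = 0.0764, so h₀ = 1.4943 rad = 85.62°.
Daylight = 2h₀/(2π) × 24.66 h = (1.4943/π) × 24.66 = 11.73 h.

11.73 h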